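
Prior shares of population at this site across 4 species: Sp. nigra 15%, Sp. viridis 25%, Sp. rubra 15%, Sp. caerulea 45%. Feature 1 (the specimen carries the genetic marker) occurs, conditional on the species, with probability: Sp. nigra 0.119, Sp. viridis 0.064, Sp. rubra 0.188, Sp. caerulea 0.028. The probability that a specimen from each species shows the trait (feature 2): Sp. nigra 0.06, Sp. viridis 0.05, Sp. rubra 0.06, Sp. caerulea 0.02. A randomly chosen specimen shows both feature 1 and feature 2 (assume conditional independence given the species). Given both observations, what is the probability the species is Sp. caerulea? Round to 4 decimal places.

Unnormalized posteriors (prior × likelihood):
  Sp. nigra: 0.15 × 0.119 × 0.06 = 0.001071
  Sp. viridis: 0.25 × 0.064 × 0.05 = 0.0008
  Sp. rubra: 0.15 × 0.188 × 0.06 = 0.001692
  Sp. caerulea: 0.45 × 0.028 × 0.02 = 0.000252
Sum = 0.003815.
P(Sp. caerulea | evidence) = 0.000252 / 0.003815 ≈ 0.0661.

0.0661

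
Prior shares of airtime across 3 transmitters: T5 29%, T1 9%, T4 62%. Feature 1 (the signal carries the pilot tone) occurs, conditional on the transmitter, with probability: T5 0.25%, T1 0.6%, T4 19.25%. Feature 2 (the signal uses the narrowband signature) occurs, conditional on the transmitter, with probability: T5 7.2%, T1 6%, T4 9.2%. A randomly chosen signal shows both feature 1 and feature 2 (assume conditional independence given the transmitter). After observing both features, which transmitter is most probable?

Compute prior × likelihood for every hypothesis:
  T5: 0.29 × 0.0025 × 0.072 = 0.0000522
  T1: 0.09 × 0.006 × 0.06 = 0.0000324
  T4: 0.62 × 0.1925 × 0.092 = 0.0109802
Normalizing constant = 0.0110648.
Largest term belongs to T4, so T4 is most probable.

T4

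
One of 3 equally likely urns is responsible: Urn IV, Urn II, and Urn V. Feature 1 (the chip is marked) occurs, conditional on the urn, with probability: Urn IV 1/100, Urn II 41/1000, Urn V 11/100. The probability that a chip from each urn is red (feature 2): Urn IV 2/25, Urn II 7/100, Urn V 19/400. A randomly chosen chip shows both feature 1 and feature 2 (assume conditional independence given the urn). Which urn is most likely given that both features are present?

Urn V

Since the prior is uniform, the posterior is proportional to the likelihood:
  Urn IV: 0.01 × 0.08 = 0.0008
  Urn II: 0.041 × 0.07 = 0.00287
  Urn V: 0.11 × 0.0475 = 0.005225
Total = 0.008895.
Largest term belongs to Urn V, so Urn V is most probable.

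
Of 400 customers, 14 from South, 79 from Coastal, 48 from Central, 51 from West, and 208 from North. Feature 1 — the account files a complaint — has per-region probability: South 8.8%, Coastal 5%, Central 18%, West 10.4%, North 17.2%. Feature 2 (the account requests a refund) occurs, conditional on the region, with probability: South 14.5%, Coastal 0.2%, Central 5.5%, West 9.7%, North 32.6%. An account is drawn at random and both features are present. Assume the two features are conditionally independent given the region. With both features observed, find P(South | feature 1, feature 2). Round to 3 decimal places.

Unnormalized posteriors (prior × likelihood):
  South: 0.035 × 0.088 × 0.145 = 0.0004466
  Coastal: 0.1975 × 0.05 × 0.002 = 0.00001975
  Central: 0.12 × 0.18 × 0.055 = 0.001188
  West: 0.1275 × 0.104 × 0.097 = 0.00128622
  North: 0.52 × 0.172 × 0.326 = 0.02915744
Normalizing constant = 0.03209801.
P(South | evidence) = 0.0004466 / 0.03209801 ≈ 0.014.

0.014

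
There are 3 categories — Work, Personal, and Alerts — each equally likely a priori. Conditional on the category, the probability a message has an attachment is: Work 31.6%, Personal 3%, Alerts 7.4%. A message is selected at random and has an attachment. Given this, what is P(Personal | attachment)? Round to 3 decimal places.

With a uniform prior (1/3 each), posterior ∝ likelihood:
  Work: 0.316
  Personal: 0.03
  Alerts: 0.074
Normalizing constant = 0.42.
P(Personal | evidence) = 0.03 / 0.42 ≈ 0.071.

0.071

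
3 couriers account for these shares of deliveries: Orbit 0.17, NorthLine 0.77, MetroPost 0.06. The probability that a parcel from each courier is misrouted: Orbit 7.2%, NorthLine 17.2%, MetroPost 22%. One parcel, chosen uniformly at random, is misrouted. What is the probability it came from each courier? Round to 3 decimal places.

Prior × likelihood for each hypothesis:
  Orbit: 0.17 × 0.072 = 0.01224
  NorthLine: 0.77 × 0.172 = 0.13244
  MetroPost: 0.06 × 0.22 = 0.0132
Total = 0.15788.
P(Orbit | misrouted) = 0.01224/0.15788 ≈ 0.078
P(NorthLine | misrouted) = 0.13244/0.15788 ≈ 0.839
P(MetroPost | misrouted) = 0.0132/0.15788 ≈ 0.084

Orbit 0.078, NorthLine 0.839, MetroPost 0.084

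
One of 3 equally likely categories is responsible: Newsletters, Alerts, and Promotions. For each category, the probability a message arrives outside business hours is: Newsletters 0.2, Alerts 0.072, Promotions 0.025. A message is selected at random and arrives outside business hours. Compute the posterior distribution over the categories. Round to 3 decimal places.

With a uniform prior (1/3 each), posterior ∝ likelihood:
  Newsletters: 0.2
  Alerts: 0.072
  Promotions: 0.025
Total = 0.297.
P(Newsletters | off-hours) = 0.2/0.297 ≈ 0.673
P(Alerts | off-hours) = 0.072/0.297 ≈ 0.242
P(Promotions | off-hours) = 0.025/0.297 ≈ 0.084

Newsletters 0.673, Alerts 0.242, Promotions 0.084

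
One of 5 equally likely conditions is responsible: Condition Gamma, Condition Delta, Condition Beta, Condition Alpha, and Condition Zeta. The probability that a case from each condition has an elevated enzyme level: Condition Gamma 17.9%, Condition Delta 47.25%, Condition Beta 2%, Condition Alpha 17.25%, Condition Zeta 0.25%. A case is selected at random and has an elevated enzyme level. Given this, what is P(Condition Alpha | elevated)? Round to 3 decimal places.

Since the prior is uniform, the posterior is proportional to the likelihood:
  Condition Gamma: 0.179
  Condition Delta: 0.4725
  Condition Beta: 0.02
  Condition Alpha: 0.1725
  Condition Zeta: 0.0025
Total = 0.8465.
P(Condition Alpha | evidence) = 0.1725 / 0.8465 ≈ 0.204.

0.204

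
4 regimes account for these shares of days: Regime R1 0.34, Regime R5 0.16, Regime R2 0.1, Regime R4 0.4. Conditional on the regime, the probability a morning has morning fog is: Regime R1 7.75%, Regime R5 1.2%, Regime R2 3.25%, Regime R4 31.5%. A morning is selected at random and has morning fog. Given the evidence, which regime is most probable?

Compute prior × likelihood for every hypothesis:
  Regime R1: 0.34 × 0.0775 = 0.02635
  Regime R5: 0.16 × 0.012 = 0.00192
  Regime R2: 0.1 × 0.0325 = 0.00325
  Regime R4: 0.4 × 0.315 = 0.126
Total = 0.15752.
Largest term belongs to Regime R4, so Regime R4 is most probable.

Regime R4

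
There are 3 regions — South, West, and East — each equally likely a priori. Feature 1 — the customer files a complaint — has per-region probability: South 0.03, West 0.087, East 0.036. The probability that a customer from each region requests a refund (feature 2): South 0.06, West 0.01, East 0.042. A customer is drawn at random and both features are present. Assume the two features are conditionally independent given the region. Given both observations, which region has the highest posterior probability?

South

With a uniform prior (1/3 each), posterior ∝ likelihood:
  South: 0.03 × 0.06 = 0.0018
  West: 0.087 × 0.01 = 0.00087
  East: 0.036 × 0.042 = 0.001512
Normalizing constant = 0.004182.
Largest term belongs to South, so South is most probable.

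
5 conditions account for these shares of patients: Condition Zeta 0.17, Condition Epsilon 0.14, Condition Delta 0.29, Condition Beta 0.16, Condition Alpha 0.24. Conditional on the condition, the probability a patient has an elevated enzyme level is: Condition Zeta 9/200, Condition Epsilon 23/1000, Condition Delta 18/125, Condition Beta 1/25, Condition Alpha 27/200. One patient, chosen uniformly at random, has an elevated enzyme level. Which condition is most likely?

Condition Delta

Unnormalized posteriors (prior × likelihood):
  Condition Zeta: 0.17 × 0.045 = 0.00765
  Condition Epsilon: 0.14 × 0.023 = 0.00322
  Condition Delta: 0.29 × 0.144 = 0.04176
  Condition Beta: 0.16 × 0.04 = 0.0064
  Condition Alpha: 0.24 × 0.135 = 0.0324
Total = 0.09143.
Largest term belongs to Condition Delta, so Condition Delta is most probable.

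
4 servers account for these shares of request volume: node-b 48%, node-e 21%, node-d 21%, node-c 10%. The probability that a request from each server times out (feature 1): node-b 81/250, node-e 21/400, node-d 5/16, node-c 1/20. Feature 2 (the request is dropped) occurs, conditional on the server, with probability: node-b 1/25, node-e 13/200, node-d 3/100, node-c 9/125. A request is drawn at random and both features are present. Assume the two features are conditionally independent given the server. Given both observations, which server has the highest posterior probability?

Prior × likelihood for each hypothesis:
  node-b: 0.48 × 0.324 × 0.04 = 0.0062208
  node-e: 0.21 × 0.0525 × 0.065 = 0.000716625
  node-d: 0.21 × 0.3125 × 0.03 = 0.00196875
  node-c: 0.1 × 0.05 × 0.072 = 0.00036
Total = 0.009266175.
Largest term belongs to node-b, so node-b is most probable.

node-b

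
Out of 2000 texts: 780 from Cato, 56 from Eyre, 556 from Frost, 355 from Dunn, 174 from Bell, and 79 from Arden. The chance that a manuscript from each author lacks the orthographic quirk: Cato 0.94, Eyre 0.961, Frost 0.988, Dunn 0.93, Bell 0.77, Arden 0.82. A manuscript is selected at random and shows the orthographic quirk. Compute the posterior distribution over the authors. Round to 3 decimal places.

Taking complements, P(quirk | each) = Cato 0.06, Eyre 0.039, Frost 0.012, Dunn 0.07, Bell 0.23, Arden 0.18.
Unnormalized posteriors (prior × likelihood):
  Cato: 0.39 × 0.06 = 0.0234
  Eyre: 0.028 × 0.039 = 0.001092
  Frost: 0.278 × 0.012 = 0.003336
  Dunn: 0.1775 × 0.07 = 0.012425
  Bell: 0.087 × 0.23 = 0.02001
  Arden: 0.0395 × 0.18 = 0.00711
Total = 0.067373.
P(Cato | quirk) = 0.0234/0.067373 ≈ 0.347
P(Eyre | quirk) = 0.001092/0.067373 ≈ 0.016
P(Frost | quirk) = 0.003336/0.067373 ≈ 0.050
P(Dunn | quirk) = 0.012425/0.067373 ≈ 0.184
P(Bell | quirk) = 0.02001/0.067373 ≈ 0.297
P(Arden | quirk) = 0.00711/0.067373 ≈ 0.106

Cato 0.347, Eyre 0.016, Frost 0.050, Dunn 0.184, Bell 0.297, Arden 0.106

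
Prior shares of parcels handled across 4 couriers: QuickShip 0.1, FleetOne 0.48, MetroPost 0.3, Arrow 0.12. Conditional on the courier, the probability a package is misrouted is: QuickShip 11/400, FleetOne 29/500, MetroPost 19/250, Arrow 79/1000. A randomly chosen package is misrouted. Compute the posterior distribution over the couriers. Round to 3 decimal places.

By Bayes' rule, posterior ∝ prior × likelihood:
  QuickShip: 0.1 × 0.0275 = 0.00275
  FleetOne: 0.48 × 0.058 = 0.02784
  MetroPost: 0.3 × 0.076 = 0.0228
  Arrow: 0.12 × 0.079 = 0.00948
Normalizing constant = 0.06287.
P(QuickShip | misrouted) = 0.00275/0.06287 ≈ 0.044
P(FleetOne | misrouted) = 0.02784/0.06287 ≈ 0.443
P(MetroPost | misrouted) = 0.0228/0.06287 ≈ 0.363
P(Arrow | misrouted) = 0.00948/0.06287 ≈ 0.151

QuickShip 0.044, FleetOne 0.443, MetroPost 0.363, Arrow 0.151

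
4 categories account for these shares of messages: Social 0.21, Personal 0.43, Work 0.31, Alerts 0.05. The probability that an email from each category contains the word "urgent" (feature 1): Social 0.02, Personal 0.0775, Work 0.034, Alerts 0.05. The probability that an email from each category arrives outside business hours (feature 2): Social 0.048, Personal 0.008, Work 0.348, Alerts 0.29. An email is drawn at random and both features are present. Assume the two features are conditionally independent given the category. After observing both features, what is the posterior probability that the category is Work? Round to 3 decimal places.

By Bayes' rule, posterior ∝ prior × likelihood:
  Social: 0.21 × 0.02 × 0.048 = 0.0002016
  Personal: 0.43 × 0.0775 × 0.008 = 0.0002666
  Work: 0.31 × 0.034 × 0.348 = 0.00366792
  Alerts: 0.05 × 0.05 × 0.29 = 0.000725
Sum = 0.00486112.
P(Work | evidence) = 0.00366792 / 0.00486112 ≈ 0.755.

0.755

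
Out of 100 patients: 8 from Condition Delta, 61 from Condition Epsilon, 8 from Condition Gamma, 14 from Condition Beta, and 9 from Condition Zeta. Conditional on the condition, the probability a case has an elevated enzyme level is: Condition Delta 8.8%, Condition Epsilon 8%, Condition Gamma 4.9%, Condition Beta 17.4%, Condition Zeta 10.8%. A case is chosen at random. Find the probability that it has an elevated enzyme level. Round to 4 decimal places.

0.0938

Prior × likelihood for each hypothesis:
  Condition Delta: 0.08 × 0.088 = 0.00704
  Condition Epsilon: 0.61 × 0.08 = 0.0488
  Condition Gamma: 0.08 × 0.049 = 0.00392
  Condition Beta: 0.14 × 0.174 = 0.02436
  Condition Zeta: 0.09 × 0.108 = 0.00972
P(elevated) = 0.00704 + 0.0488 + 0.00392 + 0.02436 + 0.00972 = 0.09384 → 0.0938.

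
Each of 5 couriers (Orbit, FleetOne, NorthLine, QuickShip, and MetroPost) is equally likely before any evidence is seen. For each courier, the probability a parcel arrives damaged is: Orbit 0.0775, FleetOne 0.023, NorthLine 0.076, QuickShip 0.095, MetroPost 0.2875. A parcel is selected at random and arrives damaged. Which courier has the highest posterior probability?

MetroPost

With a uniform prior (1/5 each), posterior ∝ likelihood:
  Orbit: 0.0775
  FleetOne: 0.023
  NorthLine: 0.076
  QuickShip: 0.095
  MetroPost: 0.2875
Sum = 0.559.
Largest term belongs to MetroPost, so MetroPost is most probable.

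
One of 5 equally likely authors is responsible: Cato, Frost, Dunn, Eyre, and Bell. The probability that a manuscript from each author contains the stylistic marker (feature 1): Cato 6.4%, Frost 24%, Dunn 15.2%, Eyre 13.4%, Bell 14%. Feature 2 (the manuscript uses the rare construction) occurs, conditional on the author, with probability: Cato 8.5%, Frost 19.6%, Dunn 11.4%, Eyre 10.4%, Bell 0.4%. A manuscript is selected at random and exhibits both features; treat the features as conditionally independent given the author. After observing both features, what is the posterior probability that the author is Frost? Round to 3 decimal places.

0.558

With a uniform prior (1/5 each), posterior ∝ likelihood:
  Cato: 0.064 × 0.085 = 0.00544
  Frost: 0.24 × 0.196 = 0.04704
  Dunn: 0.152 × 0.114 = 0.017328
  Eyre: 0.134 × 0.104 = 0.013936
  Bell: 0.14 × 0.004 = 0.00056
Total = 0.084304.
P(Frost | evidence) = 0.04704 / 0.084304 ≈ 0.558.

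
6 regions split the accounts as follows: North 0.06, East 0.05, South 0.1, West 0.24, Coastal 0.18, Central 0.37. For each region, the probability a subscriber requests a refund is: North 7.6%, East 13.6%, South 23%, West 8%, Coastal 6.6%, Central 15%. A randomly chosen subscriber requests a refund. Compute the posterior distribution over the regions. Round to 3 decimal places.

Unnormalized posteriors (prior × likelihood):
  North: 0.06 × 0.076 = 0.00456
  East: 0.05 × 0.136 = 0.0068
  South: 0.1 × 0.23 = 0.023
  West: 0.24 × 0.08 = 0.0192
  Coastal: 0.18 × 0.066 = 0.01188
  Central: 0.37 × 0.15 = 0.0555
Total = 0.12094.
P(North | refund) = 0.00456/0.12094 ≈ 0.038
P(East | refund) = 0.0068/0.12094 ≈ 0.056
P(South | refund) = 0.023/0.12094 ≈ 0.190
P(West | refund) = 0.0192/0.12094 ≈ 0.159
P(Coastal | refund) = 0.01188/0.12094 ≈ 0.098
P(Central | refund) = 0.0555/0.12094 ≈ 0.459

North 0.038, East 0.056, South 0.190, West 0.159, Coastal 0.098, Central 0.459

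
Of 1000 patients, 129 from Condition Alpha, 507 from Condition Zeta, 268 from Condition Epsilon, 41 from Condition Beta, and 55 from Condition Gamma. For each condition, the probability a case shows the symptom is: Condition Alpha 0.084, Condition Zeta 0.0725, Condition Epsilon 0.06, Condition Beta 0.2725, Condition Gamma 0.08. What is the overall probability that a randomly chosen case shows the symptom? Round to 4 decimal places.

Compute prior × likelihood for every hypothesis:
  Condition Alpha: 0.129 × 0.084 = 0.010836
  Condition Zeta: 0.507 × 0.0725 = 0.0367575
  Condition Epsilon: 0.268 × 0.06 = 0.01608
  Condition Beta: 0.041 × 0.2725 = 0.0111725
  Condition Gamma: 0.055 × 0.08 = 0.0044
P(symptomatic) = 0.010836 + 0.0367575 + 0.01608 + 0.0111725 + 0.0044 = 0.079246 → 0.0792.

0.0792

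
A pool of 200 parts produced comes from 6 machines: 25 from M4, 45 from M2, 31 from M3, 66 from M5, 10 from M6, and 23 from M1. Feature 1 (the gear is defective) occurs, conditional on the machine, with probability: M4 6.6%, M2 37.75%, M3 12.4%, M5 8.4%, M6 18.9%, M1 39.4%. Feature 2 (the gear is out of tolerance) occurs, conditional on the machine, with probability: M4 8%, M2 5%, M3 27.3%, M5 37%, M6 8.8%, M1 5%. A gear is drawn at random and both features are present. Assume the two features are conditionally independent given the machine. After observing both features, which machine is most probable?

M5

Prior × likelihood for each hypothesis:
  M4: 0.125 × 0.066 × 0.08 = 0.00066
  M2: 0.225 × 0.3775 × 0.05 = 0.004246875
  M3: 0.155 × 0.124 × 0.273 = 0.00524706
  M5: 0.33 × 0.084 × 0.37 = 0.0102564
  M6: 0.05 × 0.189 × 0.088 = 0.0008316
  M1: 0.115 × 0.394 × 0.05 = 0.0022655
Normalizing constant = 0.023507435.
Largest term belongs to M5, so M5 is most probable.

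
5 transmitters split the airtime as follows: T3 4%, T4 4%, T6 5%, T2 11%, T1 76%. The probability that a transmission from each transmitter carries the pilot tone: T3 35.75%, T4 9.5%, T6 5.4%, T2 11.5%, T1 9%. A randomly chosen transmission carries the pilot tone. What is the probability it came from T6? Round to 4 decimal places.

Unnormalized posteriors (prior × likelihood):
  T3: 0.04 × 0.3575 = 0.0143
  T4: 0.04 × 0.095 = 0.0038
  T6: 0.05 × 0.054 = 0.0027
  T2: 0.11 × 0.115 = 0.01265
  T1: 0.76 × 0.09 = 0.0684
Normalizing constant = 0.10185.
P(T6 | evidence) = 0.0027 / 0.10185 ≈ 0.0265.

0.0265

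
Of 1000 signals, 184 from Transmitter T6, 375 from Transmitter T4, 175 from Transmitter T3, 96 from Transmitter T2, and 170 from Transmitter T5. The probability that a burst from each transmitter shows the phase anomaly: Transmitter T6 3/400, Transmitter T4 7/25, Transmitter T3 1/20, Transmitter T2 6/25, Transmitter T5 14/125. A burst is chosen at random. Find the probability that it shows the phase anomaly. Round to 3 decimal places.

By Bayes' rule, posterior ∝ prior × likelihood:
  Transmitter T6: 0.184 × 0.0075 = 0.00138
  Transmitter T4: 0.375 × 0.28 = 0.105
  Transmitter T3: 0.175 × 0.05 = 0.00875
  Transmitter T2: 0.096 × 0.24 = 0.02304
  Transmitter T5: 0.17 × 0.112 = 0.01904
P(anomaly) = 0.00138 + 0.105 + 0.00875 + 0.02304 + 0.01904 = 0.15721 → 0.157.

0.157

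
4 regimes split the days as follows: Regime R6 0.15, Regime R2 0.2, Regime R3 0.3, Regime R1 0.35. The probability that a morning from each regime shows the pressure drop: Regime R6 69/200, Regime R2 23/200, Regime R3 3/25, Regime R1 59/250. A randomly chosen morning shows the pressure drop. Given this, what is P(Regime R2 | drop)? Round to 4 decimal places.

Unnormalized posteriors (prior × likelihood):
  Regime R6: 0.15 × 0.345 = 0.05175
  Regime R2: 0.2 × 0.115 = 0.023
  Regime R3: 0.3 × 0.12 = 0.036
  Regime R1: 0.35 × 0.236 = 0.0826
Normalizing constant = 0.19335.
P(Regime R2 | evidence) = 0.023 / 0.19335 ≈ 0.1190.

0.1190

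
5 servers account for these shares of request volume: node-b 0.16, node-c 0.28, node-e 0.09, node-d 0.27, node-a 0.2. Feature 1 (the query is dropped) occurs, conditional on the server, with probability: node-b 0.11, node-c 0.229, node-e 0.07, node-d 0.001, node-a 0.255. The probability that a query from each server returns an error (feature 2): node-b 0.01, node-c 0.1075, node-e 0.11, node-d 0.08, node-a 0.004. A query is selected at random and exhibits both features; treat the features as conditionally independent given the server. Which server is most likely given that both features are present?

node-c

Unnormalized posteriors (prior × likelihood):
  node-b: 0.16 × 0.11 × 0.01 = 0.000176
  node-c: 0.28 × 0.229 × 0.1075 = 0.0068929
  node-e: 0.09 × 0.07 × 0.11 = 0.000693
  node-d: 0.27 × 0.001 × 0.08 = 0.0000216
  node-a: 0.2 × 0.255 × 0.004 = 0.000204
Total = 0.0079875.
Largest term belongs to node-c, so node-c is most probable.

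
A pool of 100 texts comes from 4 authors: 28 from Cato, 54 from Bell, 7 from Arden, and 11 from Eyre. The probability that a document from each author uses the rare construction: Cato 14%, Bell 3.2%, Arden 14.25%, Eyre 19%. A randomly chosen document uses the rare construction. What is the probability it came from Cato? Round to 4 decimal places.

By Bayes' rule, posterior ∝ prior × likelihood:
  Cato: 0.28 × 0.14 = 0.0392
  Bell: 0.54 × 0.032 = 0.01728
  Arden: 0.07 × 0.1425 = 0.009975
  Eyre: 0.11 × 0.19 = 0.0209
Normalizing constant = 0.087355.
P(Cato | evidence) = 0.0392 / 0.087355 ≈ 0.4487.

0.4487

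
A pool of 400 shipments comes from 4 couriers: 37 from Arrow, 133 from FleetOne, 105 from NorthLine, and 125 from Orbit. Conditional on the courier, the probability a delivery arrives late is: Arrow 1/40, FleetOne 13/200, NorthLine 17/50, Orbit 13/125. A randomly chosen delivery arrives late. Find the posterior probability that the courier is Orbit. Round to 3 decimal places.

0.223

By Bayes' rule, posterior ∝ prior × likelihood:
  Arrow: 0.0925 × 0.025 = 0.0023125
  FleetOne: 0.3325 × 0.065 = 0.0216125
  NorthLine: 0.2625 × 0.34 = 0.08925
  Orbit: 0.3125 × 0.104 = 0.0325
Normalizing constant = 0.145675.
P(Orbit | evidence) = 0.0325 / 0.145675 ≈ 0.223.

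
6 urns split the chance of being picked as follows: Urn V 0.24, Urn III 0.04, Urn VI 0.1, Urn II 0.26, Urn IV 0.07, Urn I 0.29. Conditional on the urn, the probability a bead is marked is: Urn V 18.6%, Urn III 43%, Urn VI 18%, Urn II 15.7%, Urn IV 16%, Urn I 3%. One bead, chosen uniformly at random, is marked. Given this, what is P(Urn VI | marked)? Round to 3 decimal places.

0.128

By Bayes' rule, posterior ∝ prior × likelihood:
  Urn V: 0.24 × 0.186 = 0.04464
  Urn III: 0.04 × 0.43 = 0.0172
  Urn VI: 0.1 × 0.18 = 0.018
  Urn II: 0.26 × 0.157 = 0.04082
  Urn IV: 0.07 × 0.16 = 0.0112
  Urn I: 0.29 × 0.03 = 0.0087
Sum = 0.14056.
P(Urn VI | evidence) = 0.018 / 0.14056 ≈ 0.128.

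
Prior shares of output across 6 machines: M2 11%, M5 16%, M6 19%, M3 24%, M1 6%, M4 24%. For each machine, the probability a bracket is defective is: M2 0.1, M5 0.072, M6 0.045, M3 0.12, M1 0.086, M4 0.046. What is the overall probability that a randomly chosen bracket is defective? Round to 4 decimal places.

By Bayes' rule, posterior ∝ prior × likelihood:
  M2: 0.11 × 0.1 = 0.011
  M5: 0.16 × 0.072 = 0.01152
  M6: 0.19 × 0.045 = 0.00855
  M3: 0.24 × 0.12 = 0.0288
  M1: 0.06 × 0.086 = 0.00516
  M4: 0.24 × 0.046 = 0.01104
P(defective) = 0.011 + 0.01152 + 0.00855 + 0.0288 + 0.00516 + 0.01104 = 0.07607 → 0.0761.

0.0761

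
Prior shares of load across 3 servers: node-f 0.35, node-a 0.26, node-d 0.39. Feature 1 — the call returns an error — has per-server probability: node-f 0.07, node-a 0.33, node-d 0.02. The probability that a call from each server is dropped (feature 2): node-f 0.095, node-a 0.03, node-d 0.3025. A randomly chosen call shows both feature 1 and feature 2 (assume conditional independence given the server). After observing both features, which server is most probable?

Compute prior × likelihood for every hypothesis:
  node-f: 0.35 × 0.07 × 0.095 = 0.0023275
  node-a: 0.26 × 0.33 × 0.03 = 0.002574
  node-d: 0.39 × 0.02 × 0.3025 = 0.0023595
Normalizing constant = 0.007261.
Largest term belongs to node-a, so node-a is most probable.

node-a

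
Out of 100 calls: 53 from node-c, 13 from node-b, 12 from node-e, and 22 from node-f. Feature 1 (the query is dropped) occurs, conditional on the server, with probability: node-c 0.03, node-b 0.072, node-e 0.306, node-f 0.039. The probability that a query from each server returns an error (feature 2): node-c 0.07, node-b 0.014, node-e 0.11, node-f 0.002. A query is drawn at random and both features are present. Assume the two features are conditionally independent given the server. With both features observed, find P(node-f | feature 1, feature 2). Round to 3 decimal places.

0.003

Unnormalized posteriors (prior × likelihood):
  node-c: 0.53 × 0.03 × 0.07 = 0.001113
  node-b: 0.13 × 0.072 × 0.014 = 0.00013104
  node-e: 0.12 × 0.306 × 0.11 = 0.0040392
  node-f: 0.22 × 0.039 × 0.002 = 0.00001716
Normalizing constant = 0.0053004.
P(node-f | evidence) = 0.00001716 / 0.0053004 ≈ 0.003.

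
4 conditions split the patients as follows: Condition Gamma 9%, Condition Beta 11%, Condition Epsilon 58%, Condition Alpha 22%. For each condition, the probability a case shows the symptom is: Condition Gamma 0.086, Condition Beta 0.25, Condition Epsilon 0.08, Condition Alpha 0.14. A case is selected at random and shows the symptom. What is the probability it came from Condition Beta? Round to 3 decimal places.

Prior × likelihood for each hypothesis:
  Condition Gamma: 0.09 × 0.086 = 0.00774
  Condition Beta: 0.11 × 0.25 = 0.0275
  Condition Epsilon: 0.58 × 0.08 = 0.0464
  Condition Alpha: 0.22 × 0.14 = 0.0308
Normalizing constant = 0.11244.
P(Condition Beta | evidence) = 0.0275 / 0.11244 ≈ 0.245.

0.245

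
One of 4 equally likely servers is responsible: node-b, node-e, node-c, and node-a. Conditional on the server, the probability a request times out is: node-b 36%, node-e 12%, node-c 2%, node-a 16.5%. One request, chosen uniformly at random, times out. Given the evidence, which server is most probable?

Since the prior is uniform, the posterior is proportional to the likelihood:
  node-b: 0.36
  node-e: 0.12
  node-c: 0.02
  node-a: 0.165
Normalizing constant = 0.665.
Largest term belongs to node-b, so node-b is most probable.

node-b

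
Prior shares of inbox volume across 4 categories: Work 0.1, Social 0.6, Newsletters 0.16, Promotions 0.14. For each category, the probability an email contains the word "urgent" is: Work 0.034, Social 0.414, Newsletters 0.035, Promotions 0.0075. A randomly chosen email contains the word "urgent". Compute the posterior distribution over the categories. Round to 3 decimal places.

By Bayes' rule, posterior ∝ prior × likelihood:
  Work: 0.1 × 0.034 = 0.0034
  Social: 0.6 × 0.414 = 0.2484
  Newsletters: 0.16 × 0.035 = 0.0056
  Promotions: 0.14 × 0.0075 = 0.00105
Sum = 0.25845.
P(Work | urgent-flag) = 0.0034/0.25845 ≈ 0.013
P(Social | urgent-flag) = 0.2484/0.25845 ≈ 0.961
P(Newsletters | urgent-flag) = 0.0056/0.25845 ≈ 0.022
P(Promotions | urgent-flag) = 0.00105/0.25845 ≈ 0.004
(Check: 0.013+0.961+0.022+0.004 = 1.000.)

Work 0.013, Social 0.961, Newsletters 0.022, Promotions 0.004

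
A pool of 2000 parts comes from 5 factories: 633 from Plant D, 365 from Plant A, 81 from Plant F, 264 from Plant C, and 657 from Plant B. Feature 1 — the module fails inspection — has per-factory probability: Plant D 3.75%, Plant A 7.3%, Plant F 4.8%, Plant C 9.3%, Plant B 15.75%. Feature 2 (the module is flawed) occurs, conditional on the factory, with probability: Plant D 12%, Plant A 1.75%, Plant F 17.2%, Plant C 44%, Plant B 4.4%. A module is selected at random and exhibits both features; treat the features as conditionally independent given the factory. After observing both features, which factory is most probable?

Plant C

Unnormalized posteriors (prior × likelihood):
  Plant D: 0.3165 × 0.0375 × 0.12 = 0.00142425
  Plant A: 0.1825 × 0.073 × 0.0175 = 0.00023314375
  Plant F: 0.0405 × 0.048 × 0.172 = 0.000334368
  Plant C: 0.132 × 0.093 × 0.44 = 0.00540144
  Plant B: 0.3285 × 0.1575 × 0.044 = 0.002276505
Total = 0.00966970675.
Largest term belongs to Plant C, so Plant C is most probable.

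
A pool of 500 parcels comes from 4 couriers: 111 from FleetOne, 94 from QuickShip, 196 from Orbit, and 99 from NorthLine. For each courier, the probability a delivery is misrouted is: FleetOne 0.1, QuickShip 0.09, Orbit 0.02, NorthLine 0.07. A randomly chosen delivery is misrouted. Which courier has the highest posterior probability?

Unnormalized posteriors (prior × likelihood):
  FleetOne: 0.222 × 0.1 = 0.0222
  QuickShip: 0.188 × 0.09 = 0.01692
  Orbit: 0.392 × 0.02 = 0.00784
  NorthLine: 0.198 × 0.07 = 0.01386
Normalizing constant = 0.06082.
Largest term belongs to FleetOne, so FleetOne is most probable.

FleetOne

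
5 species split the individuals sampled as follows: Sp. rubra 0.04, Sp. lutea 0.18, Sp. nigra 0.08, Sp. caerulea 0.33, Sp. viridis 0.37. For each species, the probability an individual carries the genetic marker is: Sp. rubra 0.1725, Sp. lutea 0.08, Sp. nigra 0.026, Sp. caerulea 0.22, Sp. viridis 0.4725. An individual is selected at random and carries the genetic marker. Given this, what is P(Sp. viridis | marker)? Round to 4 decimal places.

Compute prior × likelihood for every hypothesis:
  Sp. rubra: 0.04 × 0.1725 = 0.0069
  Sp. lutea: 0.18 × 0.08 = 0.0144
  Sp. nigra: 0.08 × 0.026 = 0.00208
  Sp. caerulea: 0.33 × 0.22 = 0.0726
  Sp. viridis: 0.37 × 0.4725 = 0.174825
Sum = 0.270805.
P(Sp. viridis | evidence) = 0.174825 / 0.270805 ≈ 0.6456.

0.6456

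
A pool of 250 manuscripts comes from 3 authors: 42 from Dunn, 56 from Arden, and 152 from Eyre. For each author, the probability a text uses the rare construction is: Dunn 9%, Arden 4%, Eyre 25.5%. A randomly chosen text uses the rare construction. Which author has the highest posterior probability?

Eyre

Unnormalized posteriors (prior × likelihood):
  Dunn: 0.168 × 0.09 = 0.01512
  Arden: 0.224 × 0.04 = 0.00896
  Eyre: 0.608 × 0.255 = 0.15504
Total = 0.17912.
Largest term belongs to Eyre, so Eyre is most probable.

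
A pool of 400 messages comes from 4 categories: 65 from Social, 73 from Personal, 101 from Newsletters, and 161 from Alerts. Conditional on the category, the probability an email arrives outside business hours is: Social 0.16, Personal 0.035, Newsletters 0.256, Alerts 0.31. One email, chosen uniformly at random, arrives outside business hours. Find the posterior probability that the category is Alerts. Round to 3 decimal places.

Prior × likelihood for each hypothesis:
  Social: 0.1625 × 0.16 = 0.026
  Personal: 0.1825 × 0.035 = 0.0063875
  Newsletters: 0.2525 × 0.256 = 0.06464
  Alerts: 0.4025 × 0.31 = 0.124775
Sum = 0.2218025.
P(Alerts | evidence) = 0.124775 / 0.2218025 ≈ 0.563.

0.563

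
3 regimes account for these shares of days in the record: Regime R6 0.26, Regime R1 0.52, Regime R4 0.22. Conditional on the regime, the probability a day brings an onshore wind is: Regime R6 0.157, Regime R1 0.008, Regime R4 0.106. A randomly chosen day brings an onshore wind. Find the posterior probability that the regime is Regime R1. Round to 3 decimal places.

0.061

Unnormalized posteriors (prior × likelihood):
  Regime R6: 0.26 × 0.157 = 0.04082
  Regime R1: 0.52 × 0.008 = 0.00416
  Regime R4: 0.22 × 0.106 = 0.02332
Sum = 0.0683.
P(Regime R1 | evidence) = 0.00416 / 0.0683 ≈ 0.061.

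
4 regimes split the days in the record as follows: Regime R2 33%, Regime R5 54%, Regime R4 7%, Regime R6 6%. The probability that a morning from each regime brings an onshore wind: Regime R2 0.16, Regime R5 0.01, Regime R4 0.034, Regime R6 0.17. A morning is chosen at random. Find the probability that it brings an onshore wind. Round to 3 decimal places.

Compute prior × likelihood for every hypothesis:
  Regime R2: 0.33 × 0.16 = 0.0528
  Regime R5: 0.54 × 0.01 = 0.0054
  Regime R4: 0.07 × 0.034 = 0.00238
  Regime R6: 0.06 × 0.17 = 0.0102
P(onshore) = 0.0528 + 0.0054 + 0.00238 + 0.0102 = 0.07078 → 0.071.

0.071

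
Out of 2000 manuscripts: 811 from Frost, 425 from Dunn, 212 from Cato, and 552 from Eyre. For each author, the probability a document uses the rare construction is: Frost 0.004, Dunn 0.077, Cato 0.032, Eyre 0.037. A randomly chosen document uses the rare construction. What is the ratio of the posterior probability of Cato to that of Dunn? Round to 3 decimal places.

By Bayes' rule, posterior ∝ prior × likelihood:
  Frost: 0.4055 × 0.004 = 0.001622
  Dunn: 0.2125 × 0.077 = 0.0163625
  Cato: 0.106 × 0.032 = 0.003392
  Eyre: 0.276 × 0.037 = 0.010212
Sum = 0.0315885.
The ratio is 0.003392 / 0.0163625 (the normalizer cancels) = 0.207.

0.207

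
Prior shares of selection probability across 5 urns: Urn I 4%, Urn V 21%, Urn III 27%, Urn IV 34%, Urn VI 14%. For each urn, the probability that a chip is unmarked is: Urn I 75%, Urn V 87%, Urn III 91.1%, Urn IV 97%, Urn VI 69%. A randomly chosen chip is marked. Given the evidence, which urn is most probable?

Taking complements, P(marked | each) = Urn I 0.25, Urn V 0.13, Urn III 0.089, Urn IV 0.03, Urn VI 0.31.
Unnormalized posteriors (prior × likelihood):
  Urn I: 0.04 × 0.25 = 0.01
  Urn V: 0.21 × 0.13 = 0.0273
  Urn III: 0.27 × 0.089 = 0.02403
  Urn IV: 0.34 × 0.03 = 0.0102
  Urn VI: 0.14 × 0.31 = 0.0434
Total = 0.11493.
Largest term belongs to Urn VI, so Urn VI is most probable.

Urn VI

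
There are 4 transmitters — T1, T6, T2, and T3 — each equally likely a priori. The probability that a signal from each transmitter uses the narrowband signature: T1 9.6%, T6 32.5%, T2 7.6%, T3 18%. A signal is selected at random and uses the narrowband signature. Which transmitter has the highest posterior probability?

With a uniform prior (1/4 each), posterior ∝ likelihood:
  T1: 0.096
  T6: 0.325
  T2: 0.076
  T3: 0.18
Normalizing constant = 0.677.
Largest term belongs to T6, so T6 is most probable.

T6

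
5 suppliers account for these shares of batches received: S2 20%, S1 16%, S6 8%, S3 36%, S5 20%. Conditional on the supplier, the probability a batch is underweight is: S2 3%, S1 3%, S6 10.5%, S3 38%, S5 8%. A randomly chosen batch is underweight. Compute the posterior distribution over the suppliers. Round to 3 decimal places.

S2 0.035, S1 0.028, S6 0.049, S3 0.795, S5 0.093

Prior × likelihood for each hypothesis:
  S2: 0.2 × 0.03 = 0.006
  S1: 0.16 × 0.03 = 0.0048
  S6: 0.08 × 0.105 = 0.0084
  S3: 0.36 × 0.38 = 0.1368
  S5: 0.2 × 0.08 = 0.016
Total = 0.172.
P(S2 | underweight) = 0.006/0.172 ≈ 0.035
P(S1 | underweight) = 0.0048/0.172 ≈ 0.028
P(S6 | underweight) = 0.0084/0.172 ≈ 0.049
P(S3 | underweight) = 0.1368/0.172 ≈ 0.795
P(S5 | underweight) = 0.016/0.172 ≈ 0.093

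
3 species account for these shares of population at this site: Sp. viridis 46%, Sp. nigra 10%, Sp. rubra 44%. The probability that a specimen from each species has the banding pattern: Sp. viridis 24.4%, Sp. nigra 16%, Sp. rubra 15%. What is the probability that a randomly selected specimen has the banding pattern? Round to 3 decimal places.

0.194

Unnormalized posteriors (prior × likelihood):
  Sp. viridis: 0.46 × 0.244 = 0.11224
  Sp. nigra: 0.1 × 0.16 = 0.016
  Sp. rubra: 0.44 × 0.15 = 0.066
P(banded) = 0.11224 + 0.016 + 0.066 = 0.19424 → 0.194.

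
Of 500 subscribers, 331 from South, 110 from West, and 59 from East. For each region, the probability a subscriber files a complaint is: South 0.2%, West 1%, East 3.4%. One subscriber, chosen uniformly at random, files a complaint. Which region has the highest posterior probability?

Compute prior × likelihood for every hypothesis:
  South: 0.662 × 0.002 = 0.001324
  West: 0.22 × 0.01 = 0.0022
  East: 0.118 × 0.034 = 0.004012
Total = 0.007536.
Largest term belongs to East, so East is most probable.

East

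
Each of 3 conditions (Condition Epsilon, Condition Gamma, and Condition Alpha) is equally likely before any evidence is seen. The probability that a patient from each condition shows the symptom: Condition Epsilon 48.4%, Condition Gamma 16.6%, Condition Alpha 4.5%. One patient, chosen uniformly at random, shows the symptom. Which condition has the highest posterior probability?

Since the prior is uniform, the posterior is proportional to the likelihood:
  Condition Epsilon: 0.484
  Condition Gamma: 0.166
  Condition Alpha: 0.045
Sum = 0.695.
Largest term belongs to Condition Epsilon, so Condition Epsilon is most probable.

Condition Epsilon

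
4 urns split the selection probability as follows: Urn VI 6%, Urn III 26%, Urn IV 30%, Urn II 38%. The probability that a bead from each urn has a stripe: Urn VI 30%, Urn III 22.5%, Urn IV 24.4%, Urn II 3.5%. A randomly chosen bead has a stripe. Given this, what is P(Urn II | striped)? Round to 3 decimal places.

Compute prior × likelihood for every hypothesis:
  Urn VI: 0.06 × 0.3 = 0.018
  Urn III: 0.26 × 0.225 = 0.0585
  Urn IV: 0.3 × 0.244 = 0.0732
  Urn II: 0.38 × 0.035 = 0.0133
Normalizing constant = 0.163.
P(Urn II | evidence) = 0.0133 / 0.163 ≈ 0.082.

0.082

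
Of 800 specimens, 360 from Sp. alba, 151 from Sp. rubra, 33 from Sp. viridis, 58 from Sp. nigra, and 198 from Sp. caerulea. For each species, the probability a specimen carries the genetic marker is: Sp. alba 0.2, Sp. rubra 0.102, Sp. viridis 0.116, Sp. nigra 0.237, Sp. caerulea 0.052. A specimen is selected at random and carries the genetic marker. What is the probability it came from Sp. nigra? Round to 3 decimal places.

By Bayes' rule, posterior ∝ prior × likelihood:
  Sp. alba: 0.45 × 0.2 = 0.09
  Sp. rubra: 0.18875 × 0.102 = 0.0192525
  Sp. viridis: 0.04125 × 0.116 = 0.004785
  Sp. nigra: 0.0725 × 0.237 = 0.0171825
  Sp. caerulea: 0.2475 × 0.052 = 0.01287
Normalizing constant = 0.14409.
P(Sp. nigra | evidence) = 0.0171825 / 0.14409 ≈ 0.119.

0.119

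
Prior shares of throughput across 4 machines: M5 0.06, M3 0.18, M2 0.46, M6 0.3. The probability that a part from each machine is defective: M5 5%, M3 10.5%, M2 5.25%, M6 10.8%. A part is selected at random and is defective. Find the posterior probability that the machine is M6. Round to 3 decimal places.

By Bayes' rule, posterior ∝ prior × likelihood:
  M5: 0.06 × 0.05 = 0.003
  M3: 0.18 × 0.105 = 0.0189
  M2: 0.46 × 0.0525 = 0.02415
  M6: 0.3 × 0.108 = 0.0324
Total = 0.07845.
P(M6 | evidence) = 0.0324 / 0.07845 ≈ 0.413.

0.413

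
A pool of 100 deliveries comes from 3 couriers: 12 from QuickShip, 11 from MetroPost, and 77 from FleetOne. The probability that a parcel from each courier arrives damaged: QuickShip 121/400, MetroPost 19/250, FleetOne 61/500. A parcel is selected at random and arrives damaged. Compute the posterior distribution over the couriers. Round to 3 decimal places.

QuickShip 0.262, MetroPost 0.060, FleetOne 0.678

Prior × likelihood for each hypothesis:
  QuickShip: 0.12 × 0.3025 = 0.0363
  MetroPost: 0.11 × 0.076 = 0.00836
  FleetOne: 0.77 × 0.122 = 0.09394
Total = 0.1386.
P(QuickShip | damaged) = 0.0363/0.1386 ≈ 0.262
P(MetroPost | damaged) = 0.00836/0.1386 ≈ 0.060
P(FleetOne | damaged) = 0.09394/0.1386 ≈ 0.678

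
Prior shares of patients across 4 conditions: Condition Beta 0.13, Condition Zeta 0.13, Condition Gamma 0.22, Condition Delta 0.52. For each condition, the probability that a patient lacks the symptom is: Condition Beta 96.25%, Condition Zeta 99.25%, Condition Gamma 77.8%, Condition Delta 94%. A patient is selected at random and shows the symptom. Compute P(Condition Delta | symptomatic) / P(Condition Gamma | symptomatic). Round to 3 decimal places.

0.639

Taking complements, P(symptomatic | each) = Condition Beta 0.0375, Condition Zeta 0.0075, Condition Gamma 0.222, Condition Delta 0.06.
Compute prior × likelihood for every hypothesis:
  Condition Beta: 0.13 × 0.0375 = 0.004875
  Condition Zeta: 0.13 × 0.0075 = 0.000975
  Condition Gamma: 0.22 × 0.222 = 0.04884
  Condition Delta: 0.52 × 0.06 = 0.0312
Sum = 0.08589.
The ratio is 0.0312 / 0.04884 (the normalizer cancels) = 0.639.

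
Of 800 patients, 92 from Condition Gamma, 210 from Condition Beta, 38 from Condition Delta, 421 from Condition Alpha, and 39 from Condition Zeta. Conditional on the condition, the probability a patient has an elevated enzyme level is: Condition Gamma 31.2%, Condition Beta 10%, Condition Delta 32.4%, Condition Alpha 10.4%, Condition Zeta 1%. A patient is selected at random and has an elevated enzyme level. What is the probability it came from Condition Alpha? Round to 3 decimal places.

0.412

By Bayes' rule, posterior ∝ prior × likelihood:
  Condition Gamma: 0.115 × 0.312 = 0.03588
  Condition Beta: 0.2625 × 0.1 = 0.02625
  Condition Delta: 0.0475 × 0.324 = 0.01539
  Condition Alpha: 0.52625 × 0.104 = 0.05473
  Condition Zeta: 0.04875 × 0.01 = 0.0004875
Sum = 0.1327375.
P(Condition Alpha | evidence) = 0.05473 / 0.1327375 ≈ 0.412.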